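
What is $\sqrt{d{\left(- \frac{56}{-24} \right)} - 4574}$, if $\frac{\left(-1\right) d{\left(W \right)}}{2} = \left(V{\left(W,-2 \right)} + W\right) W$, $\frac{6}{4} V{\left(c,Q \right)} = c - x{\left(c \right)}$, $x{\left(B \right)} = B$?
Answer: $\frac{4 i \sqrt{2579}}{3} \approx 67.712 i$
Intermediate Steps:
$V{\left(c,Q \right)} = 0$ ($V{\left(c,Q \right)} = \frac{2 \left(c - c\right)}{3} = \frac{2}{3} \cdot 0 = 0$)
$d{\left(W \right)} = - 2 W^{2}$ ($d{\left(W \right)} = - 2 \left(0 + W\right) W = - 2 W W = - 2 W^{2}$)
$\sqrt{d{\left(- \frac{56}{-24} \right)} - 4574} = \sqrt{- 2 \left(- \frac{56}{-24}\right)^{2} - 4574} = \sqrt{- 2 \left(\left(-56\right) \left(- \frac{1}{24}\right)\right)^{2} - 4574} = \sqrt{- 2 \left(\frac{7}{3}\right)^{2} - 4574} = \sqrt{\left(-2\right) \frac{49}{9} - 4574} = \sqrt{- \frac{98}{9} - 4574} = \sqrt{- \frac{41264}{9}} = \frac{4 i \sqrt{2579}}{3}$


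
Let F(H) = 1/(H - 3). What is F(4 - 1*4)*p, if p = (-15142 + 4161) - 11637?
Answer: 22618/3 ≈ 7539.3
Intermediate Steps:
F(H) = 1/(-3 + H)
p = -22618 (p = -10981 - 11637 = -22618)
F(4 - 1*4)*p = -22618/(-3 + (4 - 1*4)) = -22618/(-3 + (4 - 4)) = -22618/(-3 + 0) = -22618/(-3) = -⅓*(-22618) = 22618/3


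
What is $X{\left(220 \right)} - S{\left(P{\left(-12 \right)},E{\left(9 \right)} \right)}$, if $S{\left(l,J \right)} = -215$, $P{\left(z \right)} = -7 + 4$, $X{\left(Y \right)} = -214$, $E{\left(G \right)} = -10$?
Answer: $1$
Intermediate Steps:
$P{\left(z \right)} = -3$
$X{\left(220 \right)} - S{\left(P{\left(-12 \right)},E{\left(9 \right)} \right)} = -214 - -215 = -214 + 215 = 1$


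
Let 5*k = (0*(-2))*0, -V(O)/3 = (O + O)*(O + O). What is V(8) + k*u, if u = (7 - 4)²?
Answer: -768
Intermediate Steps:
u = 9 (u = 3² = 9)
V(O) = -12*O² (V(O) = -3*(O + O)*(O + O) = -3*2*O*2*O = -12*O²)
k = 0 (k = ((0*(-2))*0)/5 = (0*0)/5 = (⅕)*0 = 0)
V(8) + k*u = -12*8² + 0*9 = -12*64 + 0 = -768 + 0 = -768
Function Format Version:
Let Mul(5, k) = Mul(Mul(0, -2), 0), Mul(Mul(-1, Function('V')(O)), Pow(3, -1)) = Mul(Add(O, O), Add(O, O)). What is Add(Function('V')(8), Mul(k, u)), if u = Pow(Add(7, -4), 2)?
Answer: -768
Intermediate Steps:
u = 9 (u = Pow(3, 2) = 9)
Function('V')(O) = Mul(-12, Pow(O, 2)) (Function('V')(O) = Mul(-3, Mul(Add(O, O), Add(O, O))) = Mul(-3, Mul(Mul(2, O), Mul(2, O))) = Mul(-3, Mul(4, Pow(O, 2))) = Mul(-12, Pow(O, 2)))
k = 0 (k = Mul(Rational(1, 5), Mul(Mul(0, -2), 0)) = Mul(Rational(1, 5), Mul(0, 0)) = Mul(Rational(1, 5), 0) = 0)
Add(Function('V')(8), Mul(k, u)) = Add(Mul(-12, Pow(8, 2)), Mul(0, 9)) = Add(Mul(-12, 64), 0) = Add(-768, 0) = -768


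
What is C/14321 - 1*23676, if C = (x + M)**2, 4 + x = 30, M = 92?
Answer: -339050072/14321 ≈ -23675.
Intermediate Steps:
x = 26 (x = -4 + 30 = 26)
C = 13924 (C = (26 + 92)**2 = 118**2 = 13924)
C/14321 - 1*23676 = 13924/14321 - 1*23676 = 13924*(1/14321) - 23676 = 13924/14321 - 23676 = -339050072/14321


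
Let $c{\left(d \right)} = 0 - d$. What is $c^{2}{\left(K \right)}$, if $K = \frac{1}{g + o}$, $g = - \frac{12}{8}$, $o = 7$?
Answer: $\frac{4}{121} \approx 0.033058$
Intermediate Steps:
$g = - \frac{3}{2}$ ($g = \left(-12\right) \frac{1}{8} = - \frac{3}{2} \approx -1.5$)
$K = \frac{2}{11}$ ($K = \frac{1}{- \frac{3}{2} + 7} = \frac{1}{\frac{11}{2}} = \frac{2}{11} \approx 0.18182$)
$c{\left(d \right)} = - d$
$c^{2}{\left(K \right)} = \left(\left(-1\right) \frac{2}{11}\right)^{2} = \left(- \frac{2}{11}\right)^{2} = \frac{4}{121}$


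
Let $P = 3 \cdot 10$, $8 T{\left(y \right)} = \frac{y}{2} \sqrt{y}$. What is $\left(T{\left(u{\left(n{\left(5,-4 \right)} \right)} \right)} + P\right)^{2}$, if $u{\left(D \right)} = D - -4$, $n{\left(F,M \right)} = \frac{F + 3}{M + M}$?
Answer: $\frac{230427}{256} + \frac{45 \sqrt{3}}{4} \approx 919.59$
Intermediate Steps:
$n{\left(F,M \right)} = \frac{3 + F}{2 M}$
$u{\left(D \right)} = 4 + D$ ($u{\left(D \right)} = D + 4 = 4 + D$)
$T{\left(y \right)} = \frac{y^{\frac{3}{2}}}{16}$ ($T{\left(y \right)} = \frac{\frac{y}{2} \sqrt{y}}{8} = \frac{\frac{1}{2} y^{\frac{3}{2}}}{8} = \frac{y^{\frac{3}{2}}}{16}$)
$P = 30$
$\left(T{\left(u{\left(n{\left(5,-4 \right)} \right)} \right)} + P\right)^{2} = \left(\frac{\left(4 + \frac{3 + 5}{2 \left(-4\right)}\right)^{\frac{3}{2}}}{16} + 30\right)^{2} = \left(\frac{\left(4 + \frac{1}{2} \left(- \frac{1}{4}\right) 8\right)^{\frac{3}{2}}}{16} + 30\right)^{2} = \left(\frac{\left(4 - 1\right)^{\frac{3}{2}}}{16} + 30\right)^{2} = \left(\frac{3^{\frac{3}{2}}}{16} + 30\right)^{2} = \left(\frac{3 \sqrt{3}}{16} + 30\right)^{2} = \left(30 + \frac{3 \sqrt{3}}{16}\right)^{2}$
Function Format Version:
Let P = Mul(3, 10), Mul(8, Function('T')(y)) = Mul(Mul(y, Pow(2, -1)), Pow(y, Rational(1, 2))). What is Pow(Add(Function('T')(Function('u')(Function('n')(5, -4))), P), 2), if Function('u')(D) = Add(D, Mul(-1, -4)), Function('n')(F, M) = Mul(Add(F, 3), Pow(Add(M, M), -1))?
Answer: Add(Rational(230427, 256), Mul(Rational(45, 4), Pow(3, Rational(1, 2)))) ≈ 919.59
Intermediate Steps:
Function('n')(F, M) = Mul(Rational(1, 2), Pow(M, -1), Add(3, F)) (Function('n')(F, M) = Mul(Add(3, F), Pow(Mul(2, M), -1)) = Mul(Add(3, F), Mul(Rational(1, 2), Pow(M, -1))) = Mul(Rational(1, 2), Pow(M, -1), Add(3, F)))
Function('u')(D) = Add(4, D) (Function('u')(D) = Add(D, 4) = Add(4, D))
Function('T')(y) = Mul(Rational(1, 16), Pow(y, Rational(3, 2))) (Function('T')(y) = Mul(Rational(1, 8), Mul(Mul(y, Pow(2, -1)), Pow(y, Rational(1, 2)))) = Mul(Rational(1, 8), Mul(Mul(y, Rational(1, 2)), Pow(y, Rational(1, 2)))) = Mul(Rational(1, 8), Mul(Mul(Rational(1, 2), y), Pow(y, Rational(1, 2)))) = Mul(Rational(1, 8), Mul(Rational(1, 2), Pow(y, Rational(3, 2)))) = Mul(Rational(1, 16), Pow(y, Rational(3, 2))))
P = 30
Pow(Add(Function('T')(Function('u')(Function('n')(5, -4))), P), 2) = Pow(Add(Mul(Rational(1, 16), Pow(Add(4, Mul(Rational(1, 2), Pow(-4, -1), Add(3, 5))), Rational(3, 2))), 30), 2) = Pow(Add(Mul(Rational(1, 16), Pow(Add(4, Mul(Rational(1, 2), Rational(-1, 4), 8)), Rational(3, 2))), 30), 2) = Pow(Add(Mul(Rational(1, 16), Pow(Add(4, -1), Rational(3, 2))), 30), 2) = Pow(Add(Mul(Rational(1, 16), Pow(3, Rational(3, 2))), 30), 2) = Pow(Add(Mul(Rational(1, 16), Mul(3, Pow(3, Rational(1, 2)))), 30), 2) = Pow(Add(Mul(Rational(3, 16), Pow(3, Rational(1, 2))), 30), 2) = Pow(Add(30, Mul(Rational(3, 16), Pow(3, Rational(1, 2)))), 2)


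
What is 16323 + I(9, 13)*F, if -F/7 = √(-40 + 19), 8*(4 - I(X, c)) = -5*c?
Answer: 16323 - 679*I*√21/8 ≈ 16323.0 - 388.95*I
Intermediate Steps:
I(X, c) = 4 + 5*c/8 (I(X, c) = 4 - (-5)*c/8 = 4 + 5*c/8)
F = -7*I*√21 (F = -7*√(-40 + 19) = -7*I*√21 ≈ -32.078*I)
16323 + I(9, 13)*F = 16323 + (4 + (5/8)*13)*(-7*I*√21) = 16323 + (4 + 65/8)*(-7*I*√21) = 16323 + 97*(-7*I*√21)/8 = 16323 - 679*I*√21/8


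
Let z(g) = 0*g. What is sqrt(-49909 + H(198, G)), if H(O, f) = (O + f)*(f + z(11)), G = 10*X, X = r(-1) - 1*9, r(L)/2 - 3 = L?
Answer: I*sqrt(57309) ≈ 239.39*I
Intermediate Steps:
r(L) = 6 + 2*L
z(g) = 0
X = -5 (X = (6 + 2*(-1)) - 1*9 = (6 - 2) - 9 = 4 - 9 = -5)
G = -50 (G = 10*(-5) = -50)
H(O, f) = f*(O + f) (H(O, f) = (O + f)*(f + 0) = (O + f)*f = f*(O + f))
sqrt(-49909 + H(198, G)) = sqrt(-49909 - 50*(198 - 50)) = sqrt(-49909 - 50*148) = sqrt(-49909 - 7400) = sqrt(-57309) = I*sqrt(57309)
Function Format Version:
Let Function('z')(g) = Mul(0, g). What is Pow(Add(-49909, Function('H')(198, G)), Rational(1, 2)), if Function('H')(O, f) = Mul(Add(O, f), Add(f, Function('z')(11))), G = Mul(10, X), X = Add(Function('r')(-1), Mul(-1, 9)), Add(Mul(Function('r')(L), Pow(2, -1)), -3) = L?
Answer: Mul(I, Pow(57309, Rational(1, 2))) ≈ Mul(239.39, I)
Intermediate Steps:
Function('r')(L) = Add(6, Mul(2, L))
Function('z')(g) = 0
X = -5 (X = Add(Add(6, Mul(2, -1)), Mul(-1, 9)) = Add(Add(6, -2), -9) = Add(4, -9) = -5)
G = -50 (G = Mul(10, -5) = -50)
Function('H')(O, f) = Mul(f, Add(O, f)) (Function('H')(O, f) = Mul(Add(O, f), Add(f, 0)) = Mul(Add(O, f), f) = Mul(f, Add(O, f)))
Pow(Add(-49909, Function('H')(198, G)), Rational(1, 2)) = Pow(Add(-49909, Mul(-50, Add(198, -50))), Rational(1, 2)) = Pow(Add(-49909, Mul(-50, 148)), Rational(1, 2)) = Pow(Add(-49909, -7400), Rational(1, 2)) = Pow(-57309, Rational(1, 2)) = Mul(I, Pow(57309, Rational(1, 2)))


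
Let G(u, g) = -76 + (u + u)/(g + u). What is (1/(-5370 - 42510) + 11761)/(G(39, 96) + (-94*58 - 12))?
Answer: -563116679/265227536 ≈ -2.1231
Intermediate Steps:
G(u, g) = -76 + 2*u/(g + u) (G(u, g) = -76 + (2*u)/(g + u) = -76 + 2*u/(g + u))
(1/(-5370 - 42510) + 11761)/(G(39, 96) + (-94*58 - 12)) = (1/(-5370 - 42510) + 11761)/(2*(-38*96 - 37*39)/(96 + 39) + (-94*58 - 12)) = (1/(-47880) + 11761)/(2*(-3648 - 1443)/135 + (-5452 - 12)) = (-1/47880 + 11761)/(2*(1/135)*(-5091) - 5464) = 563116679/(47880*(-3394/45 - 5464)) = 563116679/(47880*(-249274/45)) = (563116679/47880)*(-45/249274) = -563116679/265227536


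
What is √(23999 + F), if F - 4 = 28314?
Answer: 3*√5813 ≈ 228.73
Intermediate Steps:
F = 28318 (F = 4 + 28314 = 28318)
√(23999 + F) = √(23999 + 28318) = √52317 = 3*√5813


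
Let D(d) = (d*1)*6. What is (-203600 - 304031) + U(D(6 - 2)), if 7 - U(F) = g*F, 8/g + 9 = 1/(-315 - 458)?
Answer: -1765949688/3479 ≈ -5.0760e+5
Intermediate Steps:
g = -3092/3479 (g = 8/(-9 + 1/(-315 - 458)) = 8/(-9 + 1/(-773)) = 8/(-9 - 1/773) = 8/(-6958/773) = 8*(-773/6958) = -3092/3479 ≈ -0.88876)
D(d) = 6*d (D(d) = d*6 = 6*d)
U(F) = 7 + 3092*F/3479 (U(F) = 7 - (-3092)*F/3479 = 7 + 3092*F/3479)
(-203600 - 304031) + U(D(6 - 2)) = (-203600 - 304031) + (7 + 3092*(6*(6 - 2))/3479) = -507631 + (7 + 3092*(6*4)/3479) = -507631 + (7 + (3092/3479)*24) = -507631 + (7 + 74208/3479) = -507631 + 98561/3479 = -1765949688/3479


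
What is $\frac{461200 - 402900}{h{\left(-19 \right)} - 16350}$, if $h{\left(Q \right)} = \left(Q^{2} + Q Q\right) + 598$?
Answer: $- \frac{5830}{1503} \approx -3.8789$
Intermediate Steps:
$h{\left(Q \right)} = 598 + 2 Q^{2}$ ($h{\left(Q \right)} = \left(Q^{2} + Q^{2}\right) + 598 = 2 Q^{2} + 598 = 598 + 2 Q^{2}$)
$\frac{461200 - 402900}{h{\left(-19 \right)} - 16350} = \frac{461200 - 402900}{\left(598 + 2 \left(-19\right)^{2}\right) - 16350} = \frac{58300}{\left(598 + 2 \cdot 361\right) - 16350} = \frac{58300}{\left(598 + 722\right) - 16350} = \frac{58300}{1320 - 16350} = \frac{58300}{-15030} = 58300 \left(- \frac{1}{15030}\right) = - \frac{5830}{1503}$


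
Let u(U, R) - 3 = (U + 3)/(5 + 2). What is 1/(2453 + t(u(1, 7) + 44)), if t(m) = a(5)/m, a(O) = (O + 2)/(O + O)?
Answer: 3330/8168539 ≈ 0.00040766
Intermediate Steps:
a(O) = (2 + O)/(2*O) (a(O) = (2 + O)/((2*O)) = (2 + O)*(1/(2*O)) = (2 + O)/(2*O))
u(U, R) = 24/7 + U/7 (u(U, R) = 3 + (U + 3)/(5 + 2) = 3 + (3 + U)/7 = 3 + (3 + U)*(1/7) = 3 + (3/7 + U/7) = 24/7 + U/7)
t(m) = 7/(10*m) (t(m) = ((1/2)*(2 + 5)/5)/m = ((1/2)*(1/5)*7)/m = 7/(10*m))
1/(2453 + t(u(1, 7) + 44)) = 1/(2453 + 7/(10*((24/7 + (1/7)*1) + 44))) = 1/(2453 + 7/(10*((24/7 + 1/7) + 44))) = 1/(2453 + 7/(10*(25/7 + 44))) = 1/(2453 + 7/(10*(333/7))) = 1/(2453 + (7/10)*(7/333)) = 1/(2453 + 49/3330) = 1/(8168539/3330) = 3330/8168539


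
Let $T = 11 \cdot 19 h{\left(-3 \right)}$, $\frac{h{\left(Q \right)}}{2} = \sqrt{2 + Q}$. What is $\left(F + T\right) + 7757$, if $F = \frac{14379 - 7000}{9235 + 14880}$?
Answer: $\frac{187067434}{24115} + 418 i \approx 7757.3 + 418.0 i$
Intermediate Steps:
$h{\left(Q \right)} = 2 \sqrt{2 + Q}$
$F = \frac{7379}{24115} \approx 0.30599$
$T = 418 i$ ($T = 11 \cdot 19 \cdot 2 \sqrt{2 - 3} = 209 \cdot 2 \sqrt{-1} = 209 \cdot 2 i = 418 i \approx 418.0 i$)
$\left(F + T\right) + 7757 = \left(\frac{7379}{24115} + 418 i\right) + 7757 = \frac{187067434}{24115} + 418 i$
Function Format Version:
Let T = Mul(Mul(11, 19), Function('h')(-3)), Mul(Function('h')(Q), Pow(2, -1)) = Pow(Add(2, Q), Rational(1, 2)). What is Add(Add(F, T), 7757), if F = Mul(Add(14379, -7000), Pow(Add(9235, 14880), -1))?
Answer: Add(Rational(187067434, 24115), Mul(418, I)) ≈ Add(7757.3, Mul(418.00, I))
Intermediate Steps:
Function('h')(Q) = Mul(2, Pow(Add(2, Q), Rational(1, 2)))
F = Rational(7379, 24115) (F = Mul(7379, Pow(24115, -1)) = Mul(7379, Rational(1, 24115)) = Rational(7379, 24115) ≈ 0.30599)
T = Mul(418, I) (T = Mul(Mul(11, 19), Mul(2, Pow(Add(2, -3), Rational(1, 2)))) = Mul(209, Mul(2, Pow(-1, Rational(1, 2)))) = Mul(209, Mul(2, I)) = Mul(418, I) ≈ Mul(418.00, I))
Add(Add(F, T), 7757) = Add(Add(Rational(7379, 24115), Mul(418, I)), 7757) = Add(Rational(187067434, 24115), Mul(418, I))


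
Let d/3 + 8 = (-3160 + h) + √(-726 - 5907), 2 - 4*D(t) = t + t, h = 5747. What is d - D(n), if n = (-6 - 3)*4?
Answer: 15437/2 + 9*I*√737 ≈ 7718.5 + 244.33*I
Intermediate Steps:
n = -36 (n = -9*4 = -36)
D(t) = ½ - t/2 (D(t) = ½ - (t + t)/4 = ½ - t/2)
d = 7737 + 9*I*√737 (d = -24 + 3*((-3160 + 5747) + √(-726 - 5907)) = -24 + 3*(2587 + √(-6633)) = -24 + 3*(2587 + 3*I*√737) = -24 + (7761 + 9*I*√737) = 7737 + 9*I*√737 ≈ 7737.0 + 244.33*I)
d - D(n) = (7737 + 9*I*√737) - (½ - ½*(-36)) = (7737 + 9*I*√737) - (½ + 18) = (7737 + 9*I*√737) - 1*37/2 = (7737 + 9*I*√737) - 37/2 = 15437/2 + 9*I*√737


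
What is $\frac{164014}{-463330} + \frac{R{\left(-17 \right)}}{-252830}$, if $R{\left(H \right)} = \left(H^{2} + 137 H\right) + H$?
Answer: $- \frac{4051458981}{11714372390} \approx -0.34585$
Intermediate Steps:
$R{\left(H \right)} = H^{2} + 138 H$
$\frac{164014}{-463330} + \frac{R{\left(-17 \right)}}{-252830} = \frac{164014}{-463330} + \frac{\left(-17\right) \left(138 - 17\right)}{-252830} = 164014 \left(- \frac{1}{463330}\right) + \left(-17\right) 121 \left(- \frac{1}{252830}\right) = - \frac{82007}{231665} - - \frac{2057}{252830} = - \frac{82007}{231665} + \frac{2057}{252830} = - \frac{4051458981}{11714372390}$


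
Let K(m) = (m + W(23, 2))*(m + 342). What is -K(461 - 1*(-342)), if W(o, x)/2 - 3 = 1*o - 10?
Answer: -956075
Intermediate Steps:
W(o, x) = -14 + 2*o (W(o, x) = 6 + 2*(1*o - 10) = 6 + 2*(o - 10) = 6 + 2*(-10 + o) = 6 + (-20 + 2*o) = -14 + 2*o)
K(m) = (32 + m)*(342 + m) (K(m) = (m + (-14 + 2*23))*(m + 342) = (m + (-14 + 46))*(342 + m) = (m + 32)*(342 + m) = (32 + m)*(342 + m))
-K(461 - 1*(-342)) = -(10944 + (461 - 1*(-342))**2 + 374*(461 - 1*(-342))) = -(10944 + (461 + 342)**2 + 374*(461 + 342)) = -(10944 + 803**2 + 374*803) = -(10944 + 644809 + 300322) = -1*956075 = -956075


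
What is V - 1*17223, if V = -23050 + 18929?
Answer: -21344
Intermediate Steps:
V = -4121
V - 1*17223 = -4121 - 1*17223 = -4121 - 17223 = -21344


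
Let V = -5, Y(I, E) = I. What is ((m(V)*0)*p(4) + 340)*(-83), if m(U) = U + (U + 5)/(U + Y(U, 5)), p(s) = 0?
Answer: -28220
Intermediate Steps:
m(U) = U + (5 + U)/(2*U) (m(U) = U + (U + 5)/(U + U) = U + (5 + U)/((2*U)) = U + (5 + U)*(1/(2*U)) = U + (5 + U)/(2*U))
((m(V)*0)*p(4) + 340)*(-83) = (((½ - 5 + (5/2)/(-5))*0)*0 + 340)*(-83) = (((½ - 5 + (5/2)*(-⅕))*0)*0 + 340)*(-83) = (((½ - 5 - ½)*0)*0 + 340)*(-83) = (-5*0*0 + 340)*(-83) = (0*0 + 340)*(-83) = (0 + 340)*(-83) = 340*(-83) = -28220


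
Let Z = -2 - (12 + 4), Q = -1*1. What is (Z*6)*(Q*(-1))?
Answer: -108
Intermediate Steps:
Q = -1
Z = -18 (Z = -2 - 1*16 = -2 - 16 = -18)
(Z*6)*(Q*(-1)) = (-18*6)*(-1*(-1)) = -108*1 = -108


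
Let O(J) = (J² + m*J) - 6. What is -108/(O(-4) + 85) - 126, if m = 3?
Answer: -10566/83 ≈ -127.30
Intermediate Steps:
O(J) = -6 + J² + 3*J (O(J) = (J² + 3*J) - 6 = -6 + J² + 3*J)
-108/(O(-4) + 85) - 126 = -108/((-6 + (-4)² + 3*(-4)) + 85) - 126 = -108/((-6 + 16 - 12) + 85) - 126 = -108/(-2 + 85) - 126 = -108/83 - 126 = -10566/83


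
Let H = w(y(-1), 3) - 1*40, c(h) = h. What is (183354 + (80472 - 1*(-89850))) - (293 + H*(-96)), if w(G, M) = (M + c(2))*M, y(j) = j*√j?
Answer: 350983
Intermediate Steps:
y(j) = j^(3/2)
w(G, M) = M*(2 + M) (w(G, M) = (M + 2)*M = (2 + M)*M = M*(2 + M))
H = -25 (H = 3*(2 + 3) - 1*40 = 3*5 - 40 = 15 - 40 = -25)
(183354 + (80472 - 1*(-89850))) - (293 + H*(-96)) = (183354 + (80472 - 1*(-89850))) - (293 - 25*(-96)) = (183354 + (80472 + 89850)) - (293 + 2400) = (183354 + 170322) - 1*2693 = 353676 - 2693 = 350983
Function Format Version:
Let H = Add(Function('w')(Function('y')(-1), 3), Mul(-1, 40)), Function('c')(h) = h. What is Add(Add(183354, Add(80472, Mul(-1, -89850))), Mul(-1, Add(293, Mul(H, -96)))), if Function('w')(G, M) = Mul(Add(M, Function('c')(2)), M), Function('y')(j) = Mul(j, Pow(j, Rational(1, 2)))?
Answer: 350983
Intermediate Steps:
Function('y')(j) = Pow(j, Rational(3, 2))
Function('w')(G, M) = Mul(M, Add(2, M)) (Function('w')(G, M) = Mul(Add(M, 2), M) = Mul(Add(2, M), M) = Mul(M, Add(2, M)))
H = -25 (H = Add(Mul(3, Add(2, 3)), Mul(-1, 40)) = Add(Mul(3, 5), -40) = Add(15, -40) = -25)
Add(Add(183354, Add(80472, Mul(-1, -89850))), Mul(-1, Add(293, Mul(H, -96)))) = Add(Add(183354, Add(80472, Mul(-1, -89850))), Mul(-1, Add(293, Mul(-25, -96)))) = Add(Add(183354, Add(80472, 89850)), Mul(-1, Add(293, 2400))) = Add(Add(183354, 170322), Mul(-1, 2693)) = Add(353676, -2693) = 350983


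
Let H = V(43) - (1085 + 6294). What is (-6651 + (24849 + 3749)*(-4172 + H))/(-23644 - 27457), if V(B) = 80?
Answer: 2394557/373 ≈ 6419.7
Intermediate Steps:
H = -7299 (H = 80 - (1085 + 6294) = 80 - 1*7379 = 80 - 7379 = -7299)
(-6651 + (24849 + 3749)*(-4172 + H))/(-23644 - 27457) = (-6651 + (24849 + 3749)*(-4172 - 7299))/(-23644 - 27457) = (-6651 + 28598*(-11471))/(-51101) = (-6651 - 328047658)*(-1/51101) = -328054309*(-1/51101) = 2394557/373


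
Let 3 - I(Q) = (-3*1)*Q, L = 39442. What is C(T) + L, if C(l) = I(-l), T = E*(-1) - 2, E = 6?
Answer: 39469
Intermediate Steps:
I(Q) = 3 + 3*Q (I(Q) = 3 - (-3*1)*Q = 3 - (-3)*Q = 3 + 3*Q)
T = -8 (T = 6*(-1) - 2 = -6 - 2 = -8)
C(l) = 3 - 3*l (C(l) = 3 + 3*(-l) = 3 - 3*l)
C(T) + L = (3 - 3*(-8)) + 39442 = (3 + 24) + 39442 = 27 + 39442 = 39469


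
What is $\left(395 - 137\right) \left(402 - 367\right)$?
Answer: $9030$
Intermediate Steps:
$\left(395 - 137\right) \left(402 - 367\right) = 258 \cdot 35 = 9030$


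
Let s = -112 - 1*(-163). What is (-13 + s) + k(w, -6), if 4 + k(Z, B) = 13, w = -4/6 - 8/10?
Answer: 47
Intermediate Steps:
s = 51 (s = -112 + 163 = 51)
w = -22/15 (w = -4*⅙ - 8*⅒ = -⅔ - ⅘ = -22/15 ≈ -1.4667)
k(Z, B) = 9 (k(Z, B) = -4 + 13 = 9)
(-13 + s) + k(w, -6) = (-13 + 51) + 9 = 38 + 9 = 47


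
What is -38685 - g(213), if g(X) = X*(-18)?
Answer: -34851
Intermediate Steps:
g(X) = -18*X
-38685 - g(213) = -38685 - (-18)*213 = -38685 - 1*(-3834) = -38685 + 3834 = -34851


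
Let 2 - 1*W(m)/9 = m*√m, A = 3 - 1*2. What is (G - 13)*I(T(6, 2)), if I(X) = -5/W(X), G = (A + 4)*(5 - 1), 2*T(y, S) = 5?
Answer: 560/837 + 350*√10/837 ≈ 1.9914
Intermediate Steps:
A = 1 (A = 3 - 2 = 1)
W(m) = 18 - 9*m^(3/2) (W(m) = 18 - 9*m*√m = 18 - 9*m^(3/2))
T(y, S) = 5/2 (T(y, S) = (½)*5 = 5/2)
G = 20 (G = (1 + 4)*(5 - 1) = 5*4 = 20)
I(X) = -5/(18 - 9*X^(3/2))
(G - 13)*I(T(6, 2)) = (20 - 13)*(5/(9*(-2 + (5/2)^(3/2)))) = 7*(5/(9*(-2 + 5*√10/4))) = 35/(9*(-2 + 5*√10/4))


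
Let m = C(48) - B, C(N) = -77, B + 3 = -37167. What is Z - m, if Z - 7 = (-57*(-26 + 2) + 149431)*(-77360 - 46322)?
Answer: -18651159004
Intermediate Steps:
B = -37170 (B = -3 - 37167 = -37170)
Z = -18651121911 (Z = 7 + (-57*(-26 + 2) + 149431)*(-77360 - 46322) = 7 + (-57*(-24) + 149431)*(-123682) = 7 + (1368 + 149431)*(-123682) = 7 + 150799*(-123682) = 7 - 18651121918 = -18651121911)
m = 37093 (m = -77 - 1*(-37170) = -77 + 37170 = 37093)
Z - m = -18651121911 - 1*37093 = -18651121911 - 37093 = -18651159004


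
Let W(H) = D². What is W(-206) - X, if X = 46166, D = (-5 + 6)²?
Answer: -46165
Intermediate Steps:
D = 1 (D = 1² = 1)
W(H) = 1 (W(H) = 1² = 1)
W(-206) - X = 1 - 1*46166 = 1 - 46166 = -46165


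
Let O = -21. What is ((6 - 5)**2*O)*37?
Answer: -777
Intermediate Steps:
((6 - 5)**2*O)*37 = ((6 - 5)**2*(-21))*37 = (1**2*(-21))*37 = (1*(-21))*37 = -21*37 = -777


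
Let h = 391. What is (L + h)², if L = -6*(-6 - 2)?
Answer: 192721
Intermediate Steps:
L = 48 (L = -6*(-8) = 48)
(L + h)² = (48 + 391)² = 439² = 192721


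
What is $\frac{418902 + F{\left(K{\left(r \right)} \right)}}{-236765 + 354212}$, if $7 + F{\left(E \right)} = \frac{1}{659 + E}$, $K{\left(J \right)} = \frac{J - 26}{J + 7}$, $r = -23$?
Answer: $\frac{4437354751}{1244116071} \approx 3.5667$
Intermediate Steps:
$K{\left(J \right)} = \frac{-26 + J}{7 + J}$
$F{\left(E \right)} = -7 + \frac{1}{659 + E}$
$\frac{418902 + F{\left(K{\left(r \right)} \right)}}{-236765 + 354212} = \frac{418902 + \frac{-4612 - 7 \frac{-26 - 23}{7 - 23}}{659 + \frac{-26 - 23}{7 - 23}}}{-236765 + 354212} = \frac{418902 + \frac{-4612 - 7 \frac{1}{-16} \left(-49\right)}{659 + \frac{1}{-16} \left(-49\right)}}{117447} = \left(418902 + \frac{-4612 - 7 \left(\left(- \frac{1}{16}\right) \left(-49\right)\right)}{659 - - \frac{49}{16}}\right) \frac{1}{117447} = \left(418902 + \frac{-4612 - \frac{343}{16}}{659 + \frac{49}{16}}\right) \frac{1}{117447} = \left(418902 + \frac{-4612 - \frac{343}{16}}{\frac{10593}{16}}\right) \frac{1}{117447} = \left(418902 + \frac{16}{10593} \left(- \frac{74135}{16}\right)\right) \frac{1}{117447} = \left(418902 - \frac{74135}{10593}\right) \frac{1}{117447} = \frac{4437354751}{10593} \cdot \frac{1}{117447} = \frac{4437354751}{1244116071}$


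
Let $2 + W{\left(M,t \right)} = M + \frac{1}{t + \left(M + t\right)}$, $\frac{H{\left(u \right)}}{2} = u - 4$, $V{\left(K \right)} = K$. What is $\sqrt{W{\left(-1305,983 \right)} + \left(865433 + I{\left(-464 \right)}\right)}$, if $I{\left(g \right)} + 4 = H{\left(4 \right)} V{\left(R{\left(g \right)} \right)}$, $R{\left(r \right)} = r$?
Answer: $\frac{\sqrt{377553049023}}{661} \approx 929.58$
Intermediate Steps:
$H{\left(u \right)} = -8 + 2 u$ ($H{\left(u \right)} = 2 \left(u - 4\right) = 2 \left(-4 + u\right) = -8 + 2 u$)
$I{\left(g \right)} = -4$ ($I{\left(g \right)} = -4 + \left(-8 + 2 \cdot 4\right) g = -4 + \left(-8 + 8\right) g = -4 + 0 g = -4 + 0 = -4$)
$W{\left(M,t \right)} = -2 + M + \frac{1}{M + 2 t}$ ($W{\left(M,t \right)} = -2 + \left(M + \frac{1}{t + \left(M + t\right)}\right) = -2 + \left(M + \frac{1}{M + 2 t}\right) = -2 + M + \frac{1}{M + 2 t}$)
$\sqrt{W{\left(-1305,983 \right)} + \left(865433 + I{\left(-464 \right)}\right)} = \sqrt{\frac{1 + \left(-1305\right)^{2} - 3932 - -2610 + 2 \left(-1305\right) 983}{-1305 + 2 \cdot 983} + \left(865433 - 4\right)} = \sqrt{\frac{1 + 1703025 - 3932 + 2610 - 2565630}{-1305 + 1966} + 865429} = \sqrt{\frac{1}{661} \left(-863926\right) + 865429} = \sqrt{- \frac{863926}{661} + 865429} = \sqrt{\frac{571184643}{661}} = \frac{\sqrt{377553049023}}{661}$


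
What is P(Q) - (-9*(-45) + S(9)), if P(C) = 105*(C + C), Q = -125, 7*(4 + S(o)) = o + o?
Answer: -186575/7 ≈ -26654.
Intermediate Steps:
S(o) = -4 + 2*o/7 (S(o) = -4 + (o + o)/7 = -4 + (2*o)/7 = -4 + 2*o/7)
P(C) = 210*C (P(C) = 105*(2*C) = 210*C)
P(Q) - (-9*(-45) + S(9)) = 210*(-125) - (-9*(-45) + (-4 + (2/7)*9)) = -26250 - (405 + (-4 + 18/7)) = -26250 - (405 - 10/7) = -26250 - 1*2825/7 = -26250 - 2825/7 = -186575/7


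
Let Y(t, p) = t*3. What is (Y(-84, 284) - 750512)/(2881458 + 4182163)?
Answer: -750764/7063621 ≈ -0.10629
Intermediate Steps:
Y(t, p) = 3*t
(Y(-84, 284) - 750512)/(2881458 + 4182163) = (3*(-84) - 750512)/(2881458 + 4182163) = (-252 - 750512)/7063621 = -750764*1/7063621 = -750764/7063621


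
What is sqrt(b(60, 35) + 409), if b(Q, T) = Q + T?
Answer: 6*sqrt(14) ≈ 22.450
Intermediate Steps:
sqrt(b(60, 35) + 409) = sqrt((60 + 35) + 409) = sqrt(95 + 409) = sqrt(504) = 6*sqrt(14)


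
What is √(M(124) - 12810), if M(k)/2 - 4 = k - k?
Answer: I*√12802 ≈ 113.15*I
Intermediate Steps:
M(k) = 8 (M(k) = 8 + 2*(k - k) = 8 + 2*0 = 8 + 0 = 8)
√(M(124) - 12810) = √(8 - 12810) = √(-12802) = I*√12802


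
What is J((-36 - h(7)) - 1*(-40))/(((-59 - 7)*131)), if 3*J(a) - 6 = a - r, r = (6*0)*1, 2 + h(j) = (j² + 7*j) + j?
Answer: 31/8646 ≈ 0.0035855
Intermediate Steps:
h(j) = -2 + j² + 8*j (h(j) = -2 + ((j² + 7*j) + j) = -2 + (j² + 8*j) = -2 + j² + 8*j)
r = 0 (r = 0*1 = 0)
J(a) = 2 + a/3 (J(a) = 2 + (a - 1*0)/3 = 2 + (a + 0)/3 = 2 + a/3)
J((-36 - h(7)) - 1*(-40))/(((-59 - 7)*131)) = (2 + ((-36 - (-2 + 7² + 8*7)) - 1*(-40))/3)/(((-59 - 7)*131)) = (2 + ((-36 - (-2 + 49 + 56)) + 40)/3)/((-66*131)) = (2 + ((-36 - 1*103) + 40)/3)/(-8646) = (2 + ((-36 - 103) + 40)/3)*(-1/8646) = (2 + (-139 + 40)/3)*(-1/8646) = (2 + (⅓)*(-99))*(-1/8646) = (2 - 33)*(-1/8646) = -31*(-1/8646) = 31/8646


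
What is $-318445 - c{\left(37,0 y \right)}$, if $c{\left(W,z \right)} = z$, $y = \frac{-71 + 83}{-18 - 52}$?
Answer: $-318445$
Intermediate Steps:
$y = - \frac{6}{35}$ ($y = \frac{12}{-70} = 12 \left(- \frac{1}{70}\right) = - \frac{6}{35} \approx -0.17143$)
$-318445 - c{\left(37,0 y \right)} = -318445 - 0 \left(- \frac{6}{35}\right) = -318445 - 0 = -318445 + 0 = -318445$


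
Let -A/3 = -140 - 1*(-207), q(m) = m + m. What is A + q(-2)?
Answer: -205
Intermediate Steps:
q(m) = 2*m
A = -201 (A = -3*(-140 - 1*(-207)) = -3*(-140 + 207) = -3*67 = -201)
A + q(-2) = -201 + 2*(-2) = -201 - 4 = -205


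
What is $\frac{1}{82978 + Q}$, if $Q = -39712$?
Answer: $\frac{1}{43266} \approx 2.3113 \cdot 10^{-5}$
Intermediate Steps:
$\frac{1}{82978 + Q} = \frac{1}{82978 - 39712} = \frac{1}{43266}$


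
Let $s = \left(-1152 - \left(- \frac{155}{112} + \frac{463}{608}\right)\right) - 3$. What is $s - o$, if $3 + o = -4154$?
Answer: $\frac{12779161}{4256} \approx 3002.6$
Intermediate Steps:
$o = -4157$ ($o = -3 - 4154 = -4157$)
$s = - \frac{4913031}{4256}$ ($s = \left(-1152 - - \frac{2649}{4256}\right) - 3 = \left(-1152 + \left(- \frac{463}{608} + \frac{155}{112}\right)\right) - 3 = \left(-1152 + \frac{2649}{4256}\right) - 3 = - \frac{4900263}{4256} - 3 = - \frac{4913031}{4256} \approx -1154.4$)
$s - o = - \frac{4913031}{4256} - -4157 = - \frac{4913031}{4256} + 4157 = \frac{12779161}{4256}$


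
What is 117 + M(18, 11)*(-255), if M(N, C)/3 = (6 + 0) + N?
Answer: -18243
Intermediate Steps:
M(N, C) = 18 + 3*N (M(N, C) = 3*((6 + 0) + N) = 3*(6 + N) = 18 + 3*N)
117 + M(18, 11)*(-255) = 117 + (18 + 3*18)*(-255) = 117 + (18 + 54)*(-255) = 117 + 72*(-255) = 117 - 18360 = -18243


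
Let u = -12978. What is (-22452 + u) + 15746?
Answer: -19684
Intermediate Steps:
(-22452 + u) + 15746 = (-22452 - 12978) + 15746 = -35430 + 15746 = -19684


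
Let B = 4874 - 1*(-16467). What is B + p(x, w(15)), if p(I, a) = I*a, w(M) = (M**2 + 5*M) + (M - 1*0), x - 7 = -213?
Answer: -43549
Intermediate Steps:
x = -206 (x = 7 - 213 = -206)
w(M) = M**2 + 6*M (w(M) = (M**2 + 5*M) + (M + 0) = (M**2 + 5*M) + M = M**2 + 6*M)
B = 21341 (B = 4874 + 16467 = 21341)
B + p(x, w(15)) = 21341 - 3090*(6 + 15) = 21341 - 3090*21 = 21341 - 206*315 = 21341 - 64890 = -43549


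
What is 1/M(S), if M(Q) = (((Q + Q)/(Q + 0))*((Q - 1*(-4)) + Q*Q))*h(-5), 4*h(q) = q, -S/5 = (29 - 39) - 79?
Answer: -1/496185 ≈ -2.0154e-6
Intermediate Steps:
S = 445 (S = -5*((29 - 39) - 79) = -5*(-10 - 79) = -5*(-89) = 445)
h(q) = q/4
M(Q) = -10 - 5*Q/2 - 5*Q²/2 (M(Q) = (((Q + Q)/(Q + 0))*((Q - 1*(-4)) + Q*Q))*((¼)*(-5)) = (((2*Q)/Q)*((Q + 4) + Q²))*(-5/4) = (2*((4 + Q) + Q²))*(-5/4) = (2*(4 + Q + Q²))*(-5/4) = (8 + 2*Q + 2*Q²)*(-5/4) = -10 - 5*Q/2 - 5*Q²/2)
1/M(S) = 1/(-10 - 5/2*445 - 5/2*445²) = 1/(-10 - 2225/2 - 5/2*198025) = 1/(-10 - 2225/2 - 990125/2) = 1/(-496185) = -1/496185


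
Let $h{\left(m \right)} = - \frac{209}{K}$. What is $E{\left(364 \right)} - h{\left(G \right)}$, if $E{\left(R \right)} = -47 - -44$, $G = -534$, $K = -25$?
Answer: $- \frac{284}{25} \approx -11.36$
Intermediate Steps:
$E{\left(R \right)} = -3$ ($E{\left(R \right)} = -47 + 44 = -3$)
$h{\left(m \right)} = \frac{209}{25}$ ($h{\left(m \right)} = - \frac{209}{-25} = \left(-209\right) \left(- \frac{1}{25}\right) = \frac{209}{25}$)
$E{\left(364 \right)} - h{\left(G \right)} = -3 - \frac{209}{25} = - \frac{284}{25}$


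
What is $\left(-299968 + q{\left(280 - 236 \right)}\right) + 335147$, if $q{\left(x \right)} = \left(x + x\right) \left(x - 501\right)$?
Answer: $-5037$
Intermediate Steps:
$q{\left(x \right)} = 2 x \left(-501 + x\right)$
$\left(-299968 + q{\left(280 - 236 \right)}\right) + 335147 = \left(-299968 + 2 \left(280 - 236\right) \left(-501 + \left(280 - 236\right)\right)\right) + 335147 = \left(-299968 + 2 \cdot 44 \left(-501 + 44\right)\right) + 335147 = \left(-299968 + 2 \cdot 44 \left(-457\right)\right) + 335147 = \left(-299968 - 40216\right) + 335147 = -340184 + 335147 = -5037$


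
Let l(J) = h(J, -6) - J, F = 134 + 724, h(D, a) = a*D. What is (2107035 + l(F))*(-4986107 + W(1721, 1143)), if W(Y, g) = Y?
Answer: -10472339533194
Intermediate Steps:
h(D, a) = D*a
F = 858
l(J) = -7*J (l(J) = J*(-6) - J = -6*J - J = -7*J)
(2107035 + l(F))*(-4986107 + W(1721, 1143)) = (2107035 - 7*858)*(-4986107 + 1721) = (2107035 - 6006)*(-4984386) = 2101029*(-4984386) = -10472339533194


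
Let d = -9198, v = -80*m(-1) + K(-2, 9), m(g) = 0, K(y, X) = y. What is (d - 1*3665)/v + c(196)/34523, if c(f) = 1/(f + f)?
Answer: 87037592405/13533016 ≈ 6431.5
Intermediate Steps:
c(f) = 1/(2*f)
v = -2 (v = -80*0 - 2 = 0 - 2 = -2)
(d - 1*3665)/v + c(196)/34523 = (-9198 - 1*3665)/(-2) + ((1/2)/196)/34523 = (-9198 - 3665)*(-1/2) + ((1/2)*(1/196))*(1/34523) = -12863*(-1/2) + (1/392)*(1/34523) = 12863/2 + 1/13533016 = 87037592405/13533016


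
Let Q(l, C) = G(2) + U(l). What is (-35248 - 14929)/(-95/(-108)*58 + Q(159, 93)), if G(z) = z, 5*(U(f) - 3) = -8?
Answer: -13547790/14693 ≈ -922.06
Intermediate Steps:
U(f) = 7/5 (U(f) = 3 + (⅕)*(-8) = 3 - 8/5 = 7/5)
Q(l, C) = 17/5 (Q(l, C) = 2 + 7/5 = 17/5)
(-35248 - 14929)/(-95/(-108)*58 + Q(159, 93)) = (-35248 - 14929)/(-95/(-108)*58 + 17/5) = -50177/(-95*(-1/108)*58 + 17/5) = -50177/((95/108)*58 + 17/5) = -50177/(2755/54 + 17/5) = -50177/14693/270 = -50177*270/14693 = -13547790/14693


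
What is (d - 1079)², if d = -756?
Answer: 3367225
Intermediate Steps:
(d - 1079)² = (-756 - 1079)² = (-1835)² = 3367225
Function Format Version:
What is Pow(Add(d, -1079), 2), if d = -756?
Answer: 3367225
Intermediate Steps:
Pow(Add(d, -1079), 2) = Pow(Add(-756, -1079), 2) = Pow(-1835, 2) = 3367225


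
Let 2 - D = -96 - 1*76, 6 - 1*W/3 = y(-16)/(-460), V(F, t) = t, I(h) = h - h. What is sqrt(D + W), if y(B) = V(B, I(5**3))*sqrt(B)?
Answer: 8*sqrt(3) ≈ 13.856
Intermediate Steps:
I(h) = 0
y(B) = 0 (y(B) = 0*sqrt(B) = 0)
W = 18 (W = 18 - 0/(-460) = 18 - 0*(-1)/460 = 18 - 3*0 = 18 + 0 = 18)
D = 174 (D = 2 - (-96 - 1*76) = 2 - (-96 - 76) = 2 - 1*(-172) = 2 + 172 = 174)
sqrt(D + W) = sqrt(174 + 18) = sqrt(192) = 8*sqrt(3)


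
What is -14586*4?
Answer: -58344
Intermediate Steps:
-14586*4 = -858*68 = -58344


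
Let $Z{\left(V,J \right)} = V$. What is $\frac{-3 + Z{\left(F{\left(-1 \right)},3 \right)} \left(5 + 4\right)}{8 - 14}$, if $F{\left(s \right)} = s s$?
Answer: $-1$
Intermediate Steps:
$F{\left(s \right)} = s^{2}$
$\frac{-3 + Z{\left(F{\left(-1 \right)},3 \right)} \left(5 + 4\right)}{8 - 14} = \frac{-3 + \left(-1\right)^{2} \left(5 + 4\right)}{8 - 14} = \frac{-3 + 1 \cdot 9}{-6} = - \frac{-3 + 9}{6} = \left(- \frac{1}{6}\right) 6 = -1$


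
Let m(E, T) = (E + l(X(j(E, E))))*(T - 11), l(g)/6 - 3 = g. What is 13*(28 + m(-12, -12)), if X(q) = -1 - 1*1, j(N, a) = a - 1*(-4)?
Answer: 2158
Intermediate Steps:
j(N, a) = 4 + a (j(N, a) = a + 4 = 4 + a)
X(q) = -2 (X(q) = -1 - 1 = -2)
l(g) = 18 + 6*g
m(E, T) = (-11 + T)*(6 + E) (m(E, T) = (E + (18 + 6*(-2)))*(T - 11) = (E + (18 - 12))*(-11 + T) = (E + 6)*(-11 + T) = (6 + E)*(-11 + T) = (-11 + T)*(6 + E))
13*(28 + m(-12, -12)) = 13*(28 + (-66 - 11*(-12) + 6*(-12) - 12*(-12))) = 13*(28 + (-66 + 132 - 72 + 144)) = 13*(28 + 138) = 13*166 = 2158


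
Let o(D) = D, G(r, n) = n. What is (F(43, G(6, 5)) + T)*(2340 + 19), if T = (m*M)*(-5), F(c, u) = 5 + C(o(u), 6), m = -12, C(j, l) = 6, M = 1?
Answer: 167489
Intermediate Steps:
F(c, u) = 11 (F(c, u) = 5 + 6 = 11)
T = 60 (T = -12*1*(-5) = -12*(-5) = 60)
(F(43, G(6, 5)) + T)*(2340 + 19) = (11 + 60)*(2340 + 19) = 71*2359 = 167489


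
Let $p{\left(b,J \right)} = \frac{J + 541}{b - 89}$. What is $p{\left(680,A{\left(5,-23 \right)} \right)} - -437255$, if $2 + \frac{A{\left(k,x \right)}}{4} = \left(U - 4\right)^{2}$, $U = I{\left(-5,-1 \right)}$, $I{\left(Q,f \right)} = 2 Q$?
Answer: $\frac{86139674}{197} \approx 4.3726 \cdot 10^{5}$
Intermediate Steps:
$U = -10$ ($U = 2 \left(-5\right) = -10$)
$A{\left(k,x \right)} = 776$ ($A{\left(k,x \right)} = -8 + 4 \left(-10 - 4\right)^{2} = -8 + 4 \left(-14\right)^{2} = -8 + 4 \cdot 196 = -8 + 784 = 776$)
$p{\left(b,J \right)} = \frac{541 + J}{-89 + b}$
$p{\left(680,A{\left(5,-23 \right)} \right)} - -437255 = \frac{541 + 776}{-89 + 680} - -437255 = \frac{1}{591} \cdot 1317 + 437255 = \frac{439}{197} + 437255 = \frac{86139674}{197}$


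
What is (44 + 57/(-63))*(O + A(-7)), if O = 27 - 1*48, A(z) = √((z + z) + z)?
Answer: -905 + 905*I*√21/21 ≈ -905.0 + 197.49*I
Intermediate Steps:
A(z) = √3*√z (A(z) = √(2*z + z) = √(3*z) = √3*√z)
O = -21 (O = 27 - 48 = -21)
(44 + 57/(-63))*(O + A(-7)) = (44 + 57/(-63))*(-21 + √3*√(-7)) = (44 + 57*(-1/63))*(-21 + √3*(I*√7)) = (44 - 19/21)*(-21 + I*√21) = 905*(-21 + I*√21)/21 = -905 + 905*I*√21/21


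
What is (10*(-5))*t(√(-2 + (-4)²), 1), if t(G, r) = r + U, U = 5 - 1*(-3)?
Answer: -450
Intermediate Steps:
U = 8 (U = 5 + 3 = 8)
t(G, r) = 8 + r (t(G, r) = r + 8 = 8 + r)
(10*(-5))*t(√(-2 + (-4)²), 1) = (10*(-5))*(8 + 1) = -50*9 = -450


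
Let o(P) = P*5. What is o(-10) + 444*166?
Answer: 73654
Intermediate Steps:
o(P) = 5*P
o(-10) + 444*166 = 5*(-10) + 444*166 = -50 + 73704 = 73654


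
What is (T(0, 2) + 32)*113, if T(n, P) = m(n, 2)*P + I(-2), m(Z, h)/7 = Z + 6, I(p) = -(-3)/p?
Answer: 25877/2 ≈ 12939.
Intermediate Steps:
I(p) = 3/p
m(Z, h) = 42 + 7*Z (m(Z, h) = 7*(Z + 6) = 7*(6 + Z) = 42 + 7*Z)
T(n, P) = -3/2 + P*(42 + 7*n) (T(n, P) = (42 + 7*n)*P + 3/(-2) = P*(42 + 7*n) + 3*(-1/2) = P*(42 + 7*n) - 3/2 = -3/2 + P*(42 + 7*n))
(T(0, 2) + 32)*113 = ((-3/2 + 7*2*(6 + 0)) + 32)*113 = ((-3/2 + 7*2*6) + 32)*113 = ((-3/2 + 84) + 32)*113 = (165/2 + 32)*113 = (229/2)*113 = 25877/2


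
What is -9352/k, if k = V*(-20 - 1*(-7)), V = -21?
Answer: -1336/39 ≈ -34.256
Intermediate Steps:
k = 273 (k = -21*(-20 - 1*(-7)) = -21*(-20 + 7) = -21*(-13) = 273)
-9352/k = -9352/273 = -9352*1/273 = -1336/39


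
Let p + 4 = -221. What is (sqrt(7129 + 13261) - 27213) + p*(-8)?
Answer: -25413 + sqrt(20390) ≈ -25270.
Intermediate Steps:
p = -225 (p = -4 - 221 = -225)
(sqrt(7129 + 13261) - 27213) + p*(-8) = (sqrt(7129 + 13261) - 27213) - 225*(-8) = (sqrt(20390) - 27213) + 1800 = (-27213 + sqrt(20390)) + 1800 = -25413 + sqrt(20390)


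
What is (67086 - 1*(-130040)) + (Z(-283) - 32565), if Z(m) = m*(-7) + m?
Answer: 166259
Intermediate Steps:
Z(m) = -6*m (Z(m) = -7*m + m = -6*m)
(67086 - 1*(-130040)) + (Z(-283) - 32565) = (67086 - 1*(-130040)) + (-6*(-283) - 32565) = (67086 + 130040) + (1698 - 32565) = 197126 - 30867 = 166259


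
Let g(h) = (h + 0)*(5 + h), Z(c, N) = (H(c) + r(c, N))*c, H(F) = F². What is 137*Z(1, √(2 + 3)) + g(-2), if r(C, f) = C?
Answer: 268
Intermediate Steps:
Z(c, N) = c*(c + c²) (Z(c, N) = (c² + c)*c = (c + c²)*c = c*(c + c²))
g(h) = h*(5 + h)
137*Z(1, √(2 + 3)) + g(-2) = 137*(1²*(1 + 1)) - 2*(5 - 2) = 137*(1*2) - 2*3 = 137*2 - 6 = 274 - 6 = 268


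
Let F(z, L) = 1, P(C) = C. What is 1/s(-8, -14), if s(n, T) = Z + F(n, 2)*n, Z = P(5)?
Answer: -1/3 ≈ -0.33333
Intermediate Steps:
Z = 5
s(n, T) = 5 + n (s(n, T) = 5 + 1*n = 5 + n)
1/s(-8, -14) = 1/(5 - 8) = 1/(-3) = -1/3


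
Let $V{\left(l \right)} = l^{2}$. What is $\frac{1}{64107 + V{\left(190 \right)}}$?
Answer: $\frac{1}{100207} \approx 9.9793 \cdot 10^{-6}$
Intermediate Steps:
$\frac{1}{64107 + V{\left(190 \right)}} = \frac{1}{64107 + 190^{2}} = \frac{1}{64107 + 36100} = \frac{1}{100207}$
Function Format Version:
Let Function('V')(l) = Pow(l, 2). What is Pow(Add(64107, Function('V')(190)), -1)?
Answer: Rational(1, 100207) ≈ 9.9793e-6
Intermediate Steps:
Pow(Add(64107, Function('V')(190)), -1) = Pow(Add(64107, Pow(190, 2)), -1) = Pow(Add(64107, 36100), -1) = Pow(100207, -1) = Rational(1, 100207)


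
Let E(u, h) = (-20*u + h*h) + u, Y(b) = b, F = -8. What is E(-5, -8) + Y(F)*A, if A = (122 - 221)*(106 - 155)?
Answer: -38649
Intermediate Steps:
E(u, h) = h² - 19*u (E(u, h) = (-20*u + h²) + u = (h² - 20*u) + u = h² - 19*u)
A = 4851 (A = -99*(-49) = 4851)
E(-5, -8) + Y(F)*A = ((-8)² - 19*(-5)) - 8*4851 = (64 + 95) - 38808 = 159 - 38808 = -38649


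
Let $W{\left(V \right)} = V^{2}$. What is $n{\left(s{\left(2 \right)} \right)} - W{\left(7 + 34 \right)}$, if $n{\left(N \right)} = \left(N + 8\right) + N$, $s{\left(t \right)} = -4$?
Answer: $-1681$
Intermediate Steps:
$n{\left(N \right)} = 8 + 2 N$ ($n{\left(N \right)} = \left(8 + N\right) + N = 8 + 2 N$)
$n{\left(s{\left(2 \right)} \right)} - W{\left(7 + 34 \right)} = \left(8 + 2 \left(-4\right)\right) - \left(7 + 34\right)^{2} = \left(8 - 8\right) - 41^{2} = 0 - 1681 = -1681$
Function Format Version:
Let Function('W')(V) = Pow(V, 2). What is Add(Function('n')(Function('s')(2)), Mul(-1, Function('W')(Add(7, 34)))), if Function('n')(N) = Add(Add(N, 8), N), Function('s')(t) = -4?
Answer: -1681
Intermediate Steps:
Function('n')(N) = Add(8, Mul(2, N)) (Function('n')(N) = Add(Add(8, N), N) = Add(8, Mul(2, N)))
Add(Function('n')(Function('s')(2)), Mul(-1, Function('W')(Add(7, 34)))) = Add(Add(8, Mul(2, -4)), Mul(-1, Pow(Add(7, 34), 2))) = Add(Add(8, -8), Mul(-1, Pow(41, 2))) = Add(0, Mul(-1, 1681)) = Add(0, -1681) = -1681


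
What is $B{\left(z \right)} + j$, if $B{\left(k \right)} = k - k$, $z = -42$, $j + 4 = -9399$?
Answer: $-9403$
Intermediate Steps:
$j = -9403$ ($j = -4 - 9399 = -9403$)
$B{\left(k \right)} = 0$
$B{\left(z \right)} + j = 0 - 9403 = -9403$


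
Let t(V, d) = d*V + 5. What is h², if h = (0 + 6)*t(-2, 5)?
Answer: 900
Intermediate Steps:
t(V, d) = 5 + V*d (t(V, d) = V*d + 5 = 5 + V*d)
h = -30 (h = (0 + 6)*(5 - 2*5) = 6*(5 - 10) = 6*(-5) = -30)
h² = (-30)² = 900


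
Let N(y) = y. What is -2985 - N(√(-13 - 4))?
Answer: -2985 - I*√17 ≈ -2985.0 - 4.1231*I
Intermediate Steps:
-2985 - N(√(-13 - 4)) = -2985 - √(-13 - 4) = -2985 - √(-17) = -2985 - I*√17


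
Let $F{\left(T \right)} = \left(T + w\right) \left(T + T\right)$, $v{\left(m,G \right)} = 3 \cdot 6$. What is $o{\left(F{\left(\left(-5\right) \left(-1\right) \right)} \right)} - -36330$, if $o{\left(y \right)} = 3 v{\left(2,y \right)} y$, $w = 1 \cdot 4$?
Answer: $41190$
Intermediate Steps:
$v{\left(m,G \right)} = 18$
$w = 4$
$F{\left(T \right)} = 2 T \left(4 + T\right)$ ($F{\left(T \right)} = \left(T + 4\right) \left(T + T\right) = \left(4 + T\right) 2 T = 2 T \left(4 + T\right)$)
$o{\left(y \right)} = 54 y$ ($o{\left(y \right)} = 3 \cdot 18 y = 54 y$)
$o{\left(F{\left(\left(-5\right) \left(-1\right) \right)} \right)} - -36330 = 54 \cdot 2 \left(\left(-5\right) \left(-1\right)\right) \left(4 - -5\right) - -36330 = 54 \cdot 2 \cdot 5 \left(4 + 5\right) + 36330 = 54 \cdot 2 \cdot 5 \cdot 9 + 36330 = 54 \cdot 90 + 36330 = 4860 + 36330 = 41190$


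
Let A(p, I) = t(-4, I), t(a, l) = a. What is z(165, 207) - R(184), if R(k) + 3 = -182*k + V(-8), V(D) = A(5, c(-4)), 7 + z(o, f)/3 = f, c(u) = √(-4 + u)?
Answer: 34095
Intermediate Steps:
A(p, I) = -4
z(o, f) = -21 + 3*f
V(D) = -4
R(k) = -7 - 182*k (R(k) = -3 + (-182*k - 4) = -3 + (-4 - 182*k) = -7 - 182*k)
z(165, 207) - R(184) = (-21 + 3*207) - (-7 - 182*184) = (-21 + 621) - (-7 - 33488) = 600 - 1*(-33495) = 600 + 33495 = 34095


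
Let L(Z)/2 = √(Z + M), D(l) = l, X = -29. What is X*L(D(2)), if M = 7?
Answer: -174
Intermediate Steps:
L(Z) = 2*√(7 + Z) (L(Z) = 2*√(Z + 7) = 2*√(7 + Z))
X*L(D(2)) = -58*√(7 + 2) = -58*√9 = -58*3 = -29*6 = -174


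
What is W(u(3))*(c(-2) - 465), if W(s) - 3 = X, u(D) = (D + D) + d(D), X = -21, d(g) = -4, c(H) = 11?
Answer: 8172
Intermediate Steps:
u(D) = -4 + 2*D (u(D) = (D + D) - 4 = 2*D - 4 = -4 + 2*D)
W(s) = -18 (W(s) = 3 - 21 = -18)
W(u(3))*(c(-2) - 465) = -18*(11 - 465) = -18*(-454) = 8172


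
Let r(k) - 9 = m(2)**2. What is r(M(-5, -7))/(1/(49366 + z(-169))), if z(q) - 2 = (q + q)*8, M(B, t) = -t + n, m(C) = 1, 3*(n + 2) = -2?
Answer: 466640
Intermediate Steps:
n = -8/3 (n = -2 + (1/3)*(-2) = -2 - 2/3 = -8/3 ≈ -2.6667)
M(B, t) = -8/3 - t (M(B, t) = -t - 8/3 = -8/3 - t)
z(q) = 2 + 16*q (z(q) = 2 + (q + q)*8 = 2 + (2*q)*8 = 2 + 16*q)
r(k) = 10 (r(k) = 9 + 1**2 = 9 + 1 = 10)
r(M(-5, -7))/(1/(49366 + z(-169))) = 10/(1/(49366 + (2 + 16*(-169)))) = 10/(1/(49366 + (2 - 2704))) = 10/(1/(49366 - 2702)) = 10/(1/46664) = 10*46664 = 466640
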